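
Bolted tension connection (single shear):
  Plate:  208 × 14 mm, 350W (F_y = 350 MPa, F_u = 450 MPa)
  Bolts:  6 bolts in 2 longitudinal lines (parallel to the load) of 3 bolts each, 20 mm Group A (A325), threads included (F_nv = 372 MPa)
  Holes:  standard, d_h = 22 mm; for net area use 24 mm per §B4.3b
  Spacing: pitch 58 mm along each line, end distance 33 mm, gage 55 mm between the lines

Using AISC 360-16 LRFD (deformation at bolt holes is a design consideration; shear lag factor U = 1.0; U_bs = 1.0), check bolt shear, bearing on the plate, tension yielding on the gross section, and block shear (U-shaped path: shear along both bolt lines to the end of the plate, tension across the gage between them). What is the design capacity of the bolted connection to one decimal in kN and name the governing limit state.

525.9 kN (bolt shear governs)

Bolt shear: A_b = π(20)²/4 = 314.16 mm². φR_n = 0.75 × 372 × 314.16 × 6 × 1 = 525.9 kN.
Bearing (14 mm plate, F_u = 450 MPa): end bolts L_c = 33 − 22/2 = 22, R_n = min(1.2×22×14×450, 2.4×20×14×450) = 166.32 kN/bolt; interior L_c = 58 − 22 = 36, R_n = 272.16 kN/bolt. φR_n = 0.75 × (2×166.32 + 4×272.16) = 1066.0 kN.
Tension yield (gross): A_g = 208×14 = 2912 mm². φR_n = 0.90 × 350 × 2912 = 917.3 kN.
Block shear: shear path 2×[33+2×58] = 2×149 mm, A_gv = 4172, A_nv = 2×(149 − 2.5×24)×14 = 2492 mm²; tension across gage: (55 − 1×24)×14 = 434 mm². R_n = min(0.6×450×2492, 0.6×350×4172) + 1.0×450×434 = min(672.84, 876.12) + 195.3 = 868.14 kN. φR_n = 0.75 × 868.14 = 651.1 kN.
Governing: min(525.9, 1066.0, 917.3, 651.1) = 525.9 kN → bolt shear.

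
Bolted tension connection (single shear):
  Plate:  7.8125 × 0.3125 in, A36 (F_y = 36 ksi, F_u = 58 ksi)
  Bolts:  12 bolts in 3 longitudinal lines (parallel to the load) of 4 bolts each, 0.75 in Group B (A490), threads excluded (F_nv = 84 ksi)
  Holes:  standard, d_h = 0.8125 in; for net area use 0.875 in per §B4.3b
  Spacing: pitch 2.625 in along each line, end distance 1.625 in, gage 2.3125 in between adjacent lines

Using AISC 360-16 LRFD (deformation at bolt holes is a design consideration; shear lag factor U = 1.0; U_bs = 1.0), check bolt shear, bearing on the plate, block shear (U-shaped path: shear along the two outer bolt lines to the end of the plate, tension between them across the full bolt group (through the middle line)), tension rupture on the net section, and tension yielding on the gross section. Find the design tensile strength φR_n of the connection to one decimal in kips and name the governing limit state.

70.5 kips (net-section rupture governs)

Bolt shear: A_b = π(0.75)²/4 = 0.44179 in². φR_n = 0.75 × 84 × 0.44179 × 12 × 1 = 334.0 kips.
Bearing (0.3125 in plate, F_u = 58 ksi): end bolts L_c = 1.625 − 0.8125/2 = 1.21875, R_n = min(1.2×1.21875×0.3125×58, 2.4×0.75×0.3125×58) = 26.508 kips/bolt; interior L_c = 2.625 − 0.8125 = 1.8125, R_n = 32.625 kips/bolt. φR_n = 0.75 × (3×26.508 + 9×32.625) = 279.9 kips.
Block shear: shear path 2×[1.625+3×2.625] = 2×9.5 in, A_gv = 5.9375, A_nv = 2×(9.5 − 3.5×0.875)×0.3125 = 4.0234 in²; tension across gage: (4.625 − 2×0.875)×0.3125 = 0.89844 in². R_n = min(0.6×58×4.0234, 0.6×36×5.9375) + 1.0×58×0.89844 = min(140.01, 128.25) + 52.11 = 180.36 kips. φR_n = 0.75 × 180.36 = 135.3 kips.
Tension rupture (net): A_n = (7.8125 − 3×0.875)×0.3125 = 1.6211 in² (U = 1.0, A_e = A_n). φR_n = 0.75 × 58 × 1.6211 = 70.5 kips.
Tension yield (gross): A_g = 7.8125×0.3125 = 2.4414 in². φR_n = 0.90 × 36 × 2.4414 = 79.1 kips.
Governing: min(334.0, 279.9, 135.3, 70.5, 79.1) = 70.5 kips → net-section rupture.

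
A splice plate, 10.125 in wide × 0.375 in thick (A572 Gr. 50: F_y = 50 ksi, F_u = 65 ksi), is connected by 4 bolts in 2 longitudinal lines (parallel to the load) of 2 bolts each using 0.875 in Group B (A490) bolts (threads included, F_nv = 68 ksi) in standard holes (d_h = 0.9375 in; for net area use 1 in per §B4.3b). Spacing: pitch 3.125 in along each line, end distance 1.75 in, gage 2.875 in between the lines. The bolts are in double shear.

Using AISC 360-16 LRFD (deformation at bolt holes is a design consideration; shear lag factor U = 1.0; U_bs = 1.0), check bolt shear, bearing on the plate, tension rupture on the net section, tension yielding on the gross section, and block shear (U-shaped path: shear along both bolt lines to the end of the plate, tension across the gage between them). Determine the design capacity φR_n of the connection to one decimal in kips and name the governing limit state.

Bolt shear: A_b = π(0.875)²/4 = 0.60132 in². φR_n = 0.75 × 68 × 0.60132 × 4 × 2 = 245.3 kips.
Bearing (0.375 in plate, F_u = 65 ksi): end bolts L_c = 1.75 − 0.9375/2 = 1.28125, R_n = min(1.2×1.28125×0.375×65, 2.4×0.875×0.375×65) = 37.477 kips/bolt; interior L_c = 3.125 − 0.9375 = 2.1875, R_n = 51.188 kips/bolt. φR_n = 0.75 × (2×37.477 + 2×51.188) = 133.0 kips.
Tension rupture (net): A_n = (10.125 − 2×1)×0.375 = 3.0469 in² (U = 1.0, A_e = A_n). φR_n = 0.75 × 65 × 3.0469 = 148.5 kips.
Tension yield (gross): A_g = 10.125×0.375 = 3.7969 in². φR_n = 0.90 × 50 × 3.7969 = 170.9 kips.
Block shear: shear path 2×[1.75+1×3.125] = 2×4.875 in, A_gv = 3.6563, A_nv = 2×(4.875 − 1.5×1)×0.375 = 2.5313 in²; tension across gage: (2.875 − 1×1)×0.375 = 0.70313 in². R_n = min(0.6×65×2.5313, 0.6×50×3.6563) + 1.0×65×0.70313 = min(98.721, 109.69) + 45.703 = 144.42 kips. φR_n = 0.75 × 144.42 = 108.3 kips.
Governing: min(245.3, 133.0, 148.5, 170.9, 108.3) = 108.3 kips → block shear.

108.3 kips (block shear governs)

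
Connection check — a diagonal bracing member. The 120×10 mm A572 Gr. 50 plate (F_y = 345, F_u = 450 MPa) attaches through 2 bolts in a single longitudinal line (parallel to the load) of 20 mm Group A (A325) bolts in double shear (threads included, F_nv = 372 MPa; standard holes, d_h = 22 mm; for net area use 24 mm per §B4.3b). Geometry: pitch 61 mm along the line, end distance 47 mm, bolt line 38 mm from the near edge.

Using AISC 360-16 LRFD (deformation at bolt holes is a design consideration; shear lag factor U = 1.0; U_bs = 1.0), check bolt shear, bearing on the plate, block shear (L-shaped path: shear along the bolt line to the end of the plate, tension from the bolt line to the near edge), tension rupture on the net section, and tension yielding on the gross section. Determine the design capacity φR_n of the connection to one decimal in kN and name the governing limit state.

Bolt shear: A_b = π(20)²/4 = 314.16 mm². φR_n = 0.75 × 372 × 314.16 × 2 × 2 = 350.6 kN.
Bearing (10 mm plate, F_u = 450 MPa): end bolts L_c = 47 − 22/2 = 36, R_n = min(1.2×36×10×450, 2.4×20×10×450) = 194.4 kN/bolt; interior L_c = 61 − 22 = 39, R_n = 210.6 kN/bolt. φR_n = 0.75 × (1×194.4 + 1×210.6) = 303.8 kN.
Block shear: shear path 1×[47+1×61] = 1×108 mm, A_gv = 1080, A_nv = 1×(108 − 1.5×24)×10 = 720 mm²; tension to near edge: (38 − 0.5×24)×10 = 260 mm². R_n = min(0.6×450×720, 0.6×345×1080) + 1.0×450×260 = min(194.4, 223.56) + 117 = 311.4 kN. φR_n = 0.75 × 311.4 = 233.6 kN.
Tension rupture (net): A_n = (120 − 1×24)×10 = 960 mm² (U = 1.0, A_e = A_n). φR_n = 0.75 × 450 × 960 = 324.0 kN.
Tension yield (gross): A_g = 120×10 = 1200 mm². φR_n = 0.90 × 345 × 1200 = 372.6 kN.
Governing: min(350.6, 303.8, 233.6, 324.0, 372.6) = 233.6 kN → block shear.

233.6 kN (block shear governs)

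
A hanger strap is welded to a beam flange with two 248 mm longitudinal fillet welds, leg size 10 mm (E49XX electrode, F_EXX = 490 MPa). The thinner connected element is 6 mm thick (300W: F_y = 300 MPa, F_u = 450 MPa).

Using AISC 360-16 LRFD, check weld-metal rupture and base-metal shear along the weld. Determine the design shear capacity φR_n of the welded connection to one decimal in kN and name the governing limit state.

535.7 kN (base-metal shear governs)

Weld metal: throat = 0.707×10 = 7.07 mm, L = 2×248 = 496 mm. φR_n = 0.75 × 0.6 × 490 × 7.07 × 496 = 773.2 kN.
Base metal shear (6 mm plate): yield φR_n = 1.0×0.6×300×6×496 = 535.7 kN; rupture φR_n = 0.75×0.6×450×6×496 = 602.6 kN; take 535.7 kN (yield).
Governing: min(773.2, 535.7) = 535.7 kN → base-metal shear.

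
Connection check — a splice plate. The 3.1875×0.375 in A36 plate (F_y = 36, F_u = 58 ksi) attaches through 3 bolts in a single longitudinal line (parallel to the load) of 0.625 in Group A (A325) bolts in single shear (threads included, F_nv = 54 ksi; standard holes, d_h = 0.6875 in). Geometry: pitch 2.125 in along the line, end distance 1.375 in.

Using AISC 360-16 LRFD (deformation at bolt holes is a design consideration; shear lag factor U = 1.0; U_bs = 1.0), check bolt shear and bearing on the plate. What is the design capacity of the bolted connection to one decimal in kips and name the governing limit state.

Bolt shear: A_b = π(0.625)²/4 = 0.3068 in². φR_n = 0.75 × 54 × 0.3068 × 3 × 1 = 37.3 kips.
Bearing (0.375 in plate, F_u = 58 ksi): end bolts L_c = 1.375 − 0.6875/2 = 1.03125, R_n = min(1.2×1.03125×0.375×58, 2.4×0.625×0.375×58) = 26.916 kips/bolt; interior L_c = 2.125 − 0.6875 = 1.4375, R_n = 32.625 kips/bolt. φR_n = 0.75 × (1×26.916 + 2×32.625) = 69.1 kips.
Governing: min(37.3, 69.1) = 37.3 kips → bolt shear.

37.3 kips (bolt shear governs)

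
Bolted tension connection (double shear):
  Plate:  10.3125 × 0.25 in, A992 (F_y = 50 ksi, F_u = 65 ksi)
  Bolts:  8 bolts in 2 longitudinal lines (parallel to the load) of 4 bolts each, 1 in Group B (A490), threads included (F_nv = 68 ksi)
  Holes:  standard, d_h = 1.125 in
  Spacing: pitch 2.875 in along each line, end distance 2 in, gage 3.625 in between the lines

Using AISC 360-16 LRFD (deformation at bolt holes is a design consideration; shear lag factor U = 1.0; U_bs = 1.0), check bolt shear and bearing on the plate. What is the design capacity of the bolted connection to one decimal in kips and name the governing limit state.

Bolt shear: A_b = π(1)²/4 = 0.7854 in². φR_n = 0.75 × 68 × 0.7854 × 8 × 2 = 640.9 kips.
Bearing (0.25 in plate, F_u = 65 ksi): end bolts L_c = 2 − 1.125/2 = 1.4375, R_n = min(1.2×1.4375×0.25×65, 2.4×1×0.25×65) = 28.031 kips/bolt; interior L_c = 2.875 − 1.125 = 1.75, R_n = 34.125 kips/bolt. φR_n = 0.75 × (2×28.031 + 6×34.125) = 195.6 kips.
Governing: min(640.9, 195.6) = 195.6 kips → bearing.

195.6 kips (bearing governs)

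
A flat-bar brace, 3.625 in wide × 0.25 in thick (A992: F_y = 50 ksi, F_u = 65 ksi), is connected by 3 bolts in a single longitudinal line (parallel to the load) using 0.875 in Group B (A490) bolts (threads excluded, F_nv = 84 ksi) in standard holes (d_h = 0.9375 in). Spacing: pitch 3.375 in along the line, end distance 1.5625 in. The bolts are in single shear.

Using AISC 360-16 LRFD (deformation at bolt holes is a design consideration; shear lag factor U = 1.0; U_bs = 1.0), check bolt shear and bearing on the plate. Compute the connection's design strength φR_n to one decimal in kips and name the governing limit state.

67.2 kips (bearing governs)

Bolt shear: A_b = π(0.875)²/4 = 0.60132 in². φR_n = 0.75 × 84 × 0.60132 × 3 × 1 = 113.6 kips.
Bearing (0.25 in plate, F_u = 65 ksi): end bolts L_c = 1.5625 − 0.9375/2 = 1.09375, R_n = min(1.2×1.09375×0.25×65, 2.4×0.875×0.25×65) = 21.328 kips/bolt; interior L_c = 3.375 − 0.9375 = 2.4375, R_n = 34.125 kips/bolt. φR_n = 0.75 × (1×21.328 + 2×34.125) = 67.2 kips.
Governing: min(113.6, 67.2) = 67.2 kips → bearing.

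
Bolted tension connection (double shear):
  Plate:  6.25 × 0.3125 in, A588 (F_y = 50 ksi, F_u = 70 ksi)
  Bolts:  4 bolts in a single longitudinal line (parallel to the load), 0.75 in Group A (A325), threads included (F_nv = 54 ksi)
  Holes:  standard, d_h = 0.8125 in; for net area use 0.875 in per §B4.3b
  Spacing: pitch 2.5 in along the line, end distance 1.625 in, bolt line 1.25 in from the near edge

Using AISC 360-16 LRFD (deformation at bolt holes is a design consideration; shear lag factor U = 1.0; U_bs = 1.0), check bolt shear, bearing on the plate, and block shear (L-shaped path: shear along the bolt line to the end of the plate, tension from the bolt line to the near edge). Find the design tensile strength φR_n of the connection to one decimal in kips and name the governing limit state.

73.0 kips (block shear governs)

Bolt shear: A_b = π(0.75)²/4 = 0.44179 in². φR_n = 0.75 × 54 × 0.44179 × 4 × 2 = 143.1 kips.
Bearing (0.3125 in plate, F_u = 70 ksi): end bolts L_c = 1.625 − 0.8125/2 = 1.21875, R_n = min(1.2×1.21875×0.3125×70, 2.4×0.75×0.3125×70) = 31.992 kips/bolt; interior L_c = 2.5 − 0.8125 = 1.6875, R_n = 39.375 kips/bolt. φR_n = 0.75 × (1×31.992 + 3×39.375) = 112.6 kips.
Block shear: shear path 1×[1.625+3×2.5] = 1×9.125 in, A_gv = 2.8516, A_nv = 1×(9.125 − 3.5×0.875)×0.3125 = 1.8945 in²; tension to near edge: (1.25 − 0.5×0.875)×0.3125 = 0.25391 in². R_n = min(0.6×70×1.8945, 0.6×50×2.8516) + 1.0×70×0.25391 = min(79.569, 85.548) + 17.774 = 97.343 kips. φR_n = 0.75 × 97.343 = 73.0 kips.
Governing: min(143.1, 112.6, 73.0) = 73.0 kips → block shear.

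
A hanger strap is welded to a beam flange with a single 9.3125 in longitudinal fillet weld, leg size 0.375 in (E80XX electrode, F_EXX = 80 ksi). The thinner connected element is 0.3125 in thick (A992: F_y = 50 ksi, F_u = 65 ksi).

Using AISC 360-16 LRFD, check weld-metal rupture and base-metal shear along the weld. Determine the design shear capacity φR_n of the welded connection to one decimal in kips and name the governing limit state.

85.1 kips (base-metal shear governs)

Weld metal: throat = 0.707×0.375 = 0.26513 in, L = 9.3125 in. φR_n = 0.75 × 0.6 × 80 × 0.26513 × 9.3125 = 88.9 kips.
Base metal shear (0.3125 in plate): yield φR_n = 1.0×0.6×50×0.3125×9.3125 = 87.3 kips; rupture φR_n = 0.75×0.6×65×0.3125×9.3125 = 85.1 kips; take 85.1 kips (rupture).
Governing: min(88.9, 85.1) = 85.1 kips → base-metal shear.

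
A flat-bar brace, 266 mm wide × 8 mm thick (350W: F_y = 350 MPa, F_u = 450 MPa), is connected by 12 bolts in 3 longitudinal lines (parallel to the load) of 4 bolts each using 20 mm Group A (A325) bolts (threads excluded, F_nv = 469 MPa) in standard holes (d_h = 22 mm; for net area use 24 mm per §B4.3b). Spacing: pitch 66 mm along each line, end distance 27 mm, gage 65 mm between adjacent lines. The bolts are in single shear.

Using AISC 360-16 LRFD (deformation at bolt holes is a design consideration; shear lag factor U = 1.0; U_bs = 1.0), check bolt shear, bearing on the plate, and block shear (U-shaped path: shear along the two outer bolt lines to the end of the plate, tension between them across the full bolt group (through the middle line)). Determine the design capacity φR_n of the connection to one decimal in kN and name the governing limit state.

Bolt shear: A_b = π(20)²/4 = 314.16 mm². φR_n = 0.75 × 469 × 314.16 × 12 × 1 = 1326.1 kN.
Bearing (8 mm plate, F_u = 450 MPa): end bolts L_c = 27 − 22/2 = 16, R_n = min(1.2×16×8×450, 2.4×20×8×450) = 69.12 kN/bolt; interior L_c = 66 − 22 = 44, R_n = 172.8 kN/bolt. φR_n = 0.75 × (3×69.12 + 9×172.8) = 1321.9 kN.
Block shear: shear path 2×[27+3×66] = 2×225 mm, A_gv = 3600, A_nv = 2×(225 − 3.5×24)×8 = 2256 mm²; tension across gage: (130 − 2×24)×8 = 656 mm². R_n = min(0.6×450×2256, 0.6×350×3600) + 1.0×450×656 = min(609.12, 756) + 295.2 = 904.32 kN. φR_n = 0.75 × 904.32 = 678.2 kN.
Governing: min(1326.1, 1321.9, 678.2) = 678.2 kN → block shear.

678.2 kN (block shear governs)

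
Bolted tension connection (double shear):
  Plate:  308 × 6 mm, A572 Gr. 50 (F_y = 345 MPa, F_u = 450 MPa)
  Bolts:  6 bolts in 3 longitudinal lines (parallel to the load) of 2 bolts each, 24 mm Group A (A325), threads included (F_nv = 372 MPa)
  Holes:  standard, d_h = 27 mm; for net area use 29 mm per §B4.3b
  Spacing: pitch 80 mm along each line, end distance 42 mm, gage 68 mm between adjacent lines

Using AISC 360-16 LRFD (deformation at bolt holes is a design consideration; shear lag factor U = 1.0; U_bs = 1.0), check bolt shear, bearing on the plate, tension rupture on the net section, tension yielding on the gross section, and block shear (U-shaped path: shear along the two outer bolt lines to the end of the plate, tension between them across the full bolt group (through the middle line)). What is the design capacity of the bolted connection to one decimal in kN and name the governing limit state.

Bolt shear: A_b = π(24)²/4 = 452.39 mm². φR_n = 0.75 × 372 × 452.39 × 6 × 2 = 1514.6 kN.
Bearing (6 mm plate, F_u = 450 MPa): end bolts L_c = 42 − 27/2 = 28.5, R_n = min(1.2×28.5×6×450, 2.4×24×6×450) = 92.34 kN/bolt; interior L_c = 80 − 27 = 53, R_n = 155.52 kN/bolt. φR_n = 0.75 × (3×92.34 + 3×155.52) = 557.7 kN.
Tension rupture (net): A_n = (308 − 3×29)×6 = 1326 mm² (U = 1.0, A_e = A_n). φR_n = 0.75 × 450 × 1326 = 447.5 kN.
Tension yield (gross): A_g = 308×6 = 1848 mm². φR_n = 0.90 × 345 × 1848 = 573.8 kN.
Block shear: shear path 2×[42+1×80] = 2×122 mm, A_gv = 1464, A_nv = 2×(122 − 1.5×29)×6 = 942 mm²; tension across gage: (136 − 2×29)×6 = 468 mm². R_n = min(0.6×450×942, 0.6×345×1464) + 1.0×450×468 = min(254.34, 303.05) + 210.6 = 464.94 kN. φR_n = 0.75 × 464.94 = 348.7 kN.
Governing: min(1514.6, 557.7, 447.5, 573.8, 348.7) = 348.7 kN → block shear.

348.7 kN (block shear governs)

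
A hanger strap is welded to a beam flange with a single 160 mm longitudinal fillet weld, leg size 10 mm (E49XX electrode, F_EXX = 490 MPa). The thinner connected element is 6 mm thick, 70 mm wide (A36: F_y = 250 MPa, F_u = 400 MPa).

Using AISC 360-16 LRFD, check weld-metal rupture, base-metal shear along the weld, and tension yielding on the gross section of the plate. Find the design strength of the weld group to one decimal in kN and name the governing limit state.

94.5 kN (gross-section yield governs)

Weld metal: throat = 0.707×10 = 7.07 mm, L = 160 mm. φR_n = 0.75 × 0.6 × 490 × 7.07 × 160 = 249.4 kN.
Base metal shear (6 mm plate): yield φR_n = 1.0×0.6×250×6×160 = 144.0 kN; rupture φR_n = 0.75×0.6×400×6×160 = 172.8 kN; take 144.0 kN (yield).
Tension yield (gross): A_g = 70×6 = 420 mm². φR_n = 0.90 × 250 × 420 = 94.5 kN.
Governing: min(249.4, 144.0, 94.5) = 94.5 kN → gross-section yield.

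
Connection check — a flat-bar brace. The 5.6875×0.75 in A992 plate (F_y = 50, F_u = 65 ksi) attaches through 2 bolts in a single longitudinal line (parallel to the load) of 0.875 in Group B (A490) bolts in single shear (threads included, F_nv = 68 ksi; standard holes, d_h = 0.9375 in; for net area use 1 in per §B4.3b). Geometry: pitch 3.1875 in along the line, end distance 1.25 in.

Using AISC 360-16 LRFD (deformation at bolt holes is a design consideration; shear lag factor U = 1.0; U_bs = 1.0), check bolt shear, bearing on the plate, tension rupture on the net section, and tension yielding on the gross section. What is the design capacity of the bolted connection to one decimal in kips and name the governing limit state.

Bolt shear: A_b = π(0.875)²/4 = 0.60132 in². φR_n = 0.75 × 68 × 0.60132 × 2 × 1 = 61.3 kips.
Bearing (0.75 in plate, F_u = 65 ksi): end bolts L_c = 1.25 − 0.9375/2 = 0.78125, R_n = min(1.2×0.78125×0.75×65, 2.4×0.875×0.75×65) = 45.703 kips/bolt; interior L_c = 3.1875 − 0.9375 = 2.25, R_n = 102.38 kips/bolt. φR_n = 0.75 × (1×45.703 + 1×102.38) = 111.1 kips.
Tension rupture (net): A_n = (5.6875 − 1×1)×0.75 = 3.5156 in² (U = 1.0, A_e = A_n). φR_n = 0.75 × 65 × 3.5156 = 171.4 kips.
Tension yield (gross): A_g = 5.6875×0.75 = 4.2656 in². φR_n = 0.90 × 50 × 4.2656 = 192.0 kips.
Governing: min(61.3, 111.1, 171.4, 192.0) = 61.3 kips → bolt shear.

61.3 kips (bolt shear governs)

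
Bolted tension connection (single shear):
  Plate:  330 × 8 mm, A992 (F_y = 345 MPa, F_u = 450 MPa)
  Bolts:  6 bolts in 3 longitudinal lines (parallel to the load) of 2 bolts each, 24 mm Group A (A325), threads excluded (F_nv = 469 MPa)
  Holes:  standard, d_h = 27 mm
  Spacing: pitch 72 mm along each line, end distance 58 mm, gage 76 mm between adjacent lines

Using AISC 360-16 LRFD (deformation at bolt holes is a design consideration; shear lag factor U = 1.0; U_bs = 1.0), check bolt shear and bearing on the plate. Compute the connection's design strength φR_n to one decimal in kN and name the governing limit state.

Bolt shear: A_b = π(24)²/4 = 452.39 mm². φR_n = 0.75 × 469 × 452.39 × 6 × 1 = 954.8 kN.
Bearing (8 mm plate, F_u = 450 MPa): end bolts L_c = 58 − 27/2 = 44.5, R_n = min(1.2×44.5×8×450, 2.4×24×8×450) = 192.24 kN/bolt; interior L_c = 72 − 27 = 45, R_n = 194.4 kN/bolt. φR_n = 0.75 × (3×192.24 + 3×194.4) = 869.9 kN.
Governing: min(954.8, 869.9) = 869.9 kN → bearing.

869.9 kN (bearing governs)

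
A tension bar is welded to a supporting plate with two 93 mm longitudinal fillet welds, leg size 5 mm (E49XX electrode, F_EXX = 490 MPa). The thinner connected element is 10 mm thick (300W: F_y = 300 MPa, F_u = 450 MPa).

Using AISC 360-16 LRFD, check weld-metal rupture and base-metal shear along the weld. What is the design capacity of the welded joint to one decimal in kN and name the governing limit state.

145.0 kN (weld metal governs)

Weld metal: throat = 0.707×5 = 3.535 mm, L = 2×93 = 186 mm. φR_n = 0.75 × 0.6 × 490 × 3.535 × 186 = 145.0 kN.
Base metal shear (10 mm plate): yield φR_n = 1.0×0.6×300×10×186 = 334.8 kN; rupture φR_n = 0.75×0.6×450×10×186 = 376.7 kN; take 334.8 kN (yield).
Governing: min(145.0, 334.8) = 145.0 kN → weld metal.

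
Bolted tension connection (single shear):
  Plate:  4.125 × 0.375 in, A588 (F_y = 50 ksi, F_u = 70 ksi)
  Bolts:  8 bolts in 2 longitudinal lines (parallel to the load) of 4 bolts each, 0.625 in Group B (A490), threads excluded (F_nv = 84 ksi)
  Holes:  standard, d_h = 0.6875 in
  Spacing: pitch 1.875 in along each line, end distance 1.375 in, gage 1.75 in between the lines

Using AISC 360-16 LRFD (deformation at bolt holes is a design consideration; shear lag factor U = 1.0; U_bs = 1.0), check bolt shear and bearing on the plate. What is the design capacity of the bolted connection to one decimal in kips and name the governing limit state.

154.6 kips (bolt shear governs)

Bolt shear: A_b = π(0.625)²/4 = 0.3068 in². φR_n = 0.75 × 84 × 0.3068 × 8 × 1 = 154.6 kips.
Bearing (0.375 in plate, F_u = 70 ksi): end bolts L_c = 1.375 − 0.6875/2 = 1.03125, R_n = min(1.2×1.03125×0.375×70, 2.4×0.625×0.375×70) = 32.484 kips/bolt; interior L_c = 1.875 − 0.6875 = 1.1875, R_n = 37.406 kips/bolt. φR_n = 0.75 × (2×32.484 + 6×37.406) = 217.1 kips.
Governing: min(154.6, 217.1) = 154.6 kips → bolt shear.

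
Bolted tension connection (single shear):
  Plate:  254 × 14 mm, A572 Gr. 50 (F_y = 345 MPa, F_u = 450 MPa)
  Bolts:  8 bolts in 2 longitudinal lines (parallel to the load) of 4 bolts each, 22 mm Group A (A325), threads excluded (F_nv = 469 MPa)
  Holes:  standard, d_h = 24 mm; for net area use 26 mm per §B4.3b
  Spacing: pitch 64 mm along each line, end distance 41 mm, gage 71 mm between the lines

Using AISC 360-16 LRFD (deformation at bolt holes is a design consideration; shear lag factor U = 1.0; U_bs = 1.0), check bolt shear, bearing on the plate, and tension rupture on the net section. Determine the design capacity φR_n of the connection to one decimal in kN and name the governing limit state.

Bolt shear: A_b = π(22)²/4 = 380.13 mm². φR_n = 0.75 × 469 × 380.13 × 8 × 1 = 1069.7 kN.
Bearing (14 mm plate, F_u = 450 MPa): end bolts L_c = 41 − 24/2 = 29, R_n = min(1.2×29×14×450, 2.4×22×14×450) = 219.24 kN/bolt; interior L_c = 64 − 24 = 40, R_n = 302.4 kN/bolt. φR_n = 0.75 × (2×219.24 + 6×302.4) = 1689.7 kN.
Tension rupture (net): A_n = (254 − 2×26)×14 = 2828 mm² (U = 1.0, A_e = A_n). φR_n = 0.75 × 450 × 2828 = 954.5 kN.
Governing: min(1069.7, 1689.7, 954.5) = 954.5 kN → net-section rupture.

954.5 kN (net-section rupture governs)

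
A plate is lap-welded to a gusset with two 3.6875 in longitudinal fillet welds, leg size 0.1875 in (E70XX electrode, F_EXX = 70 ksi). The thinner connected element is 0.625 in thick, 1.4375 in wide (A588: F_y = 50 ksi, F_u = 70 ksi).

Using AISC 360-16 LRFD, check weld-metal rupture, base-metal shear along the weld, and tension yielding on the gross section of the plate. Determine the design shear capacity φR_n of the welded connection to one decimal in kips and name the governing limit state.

30.8 kips (weld metal governs)

Weld metal: throat = 0.707×0.1875 = 0.13256 in, L = 2×3.6875 = 7.375 in. φR_n = 0.75 × 0.6 × 70 × 0.13256 × 7.375 = 30.8 kips.
Base metal shear (0.625 in plate): yield φR_n = 1.0×0.6×50×0.625×7.375 = 138.3 kips; rupture φR_n = 0.75×0.6×70×0.625×7.375 = 145.2 kips; take 138.3 kips (yield).
Tension yield (gross): A_g = 1.4375×0.625 = 0.89844 in². φR_n = 0.90 × 50 × 0.89844 = 40.4 kips.
Governing: min(30.8, 138.3, 40.4) = 30.8 kips → weld metal.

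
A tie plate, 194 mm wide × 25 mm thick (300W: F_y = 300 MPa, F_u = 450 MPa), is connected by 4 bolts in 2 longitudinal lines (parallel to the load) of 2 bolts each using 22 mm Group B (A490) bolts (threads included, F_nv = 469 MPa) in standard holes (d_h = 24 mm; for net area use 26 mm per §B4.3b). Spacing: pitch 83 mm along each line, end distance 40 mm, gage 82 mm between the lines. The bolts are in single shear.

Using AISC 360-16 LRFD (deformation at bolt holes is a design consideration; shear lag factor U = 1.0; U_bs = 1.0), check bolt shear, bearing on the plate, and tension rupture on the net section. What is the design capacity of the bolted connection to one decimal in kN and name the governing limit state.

534.8 kN (bolt shear governs)

Bolt shear: A_b = π(22)²/4 = 380.13 mm². φR_n = 0.75 × 469 × 380.13 × 4 × 1 = 534.8 kN.
Bearing (25 mm plate, F_u = 450 MPa): end bolts L_c = 40 − 24/2 = 28, R_n = min(1.2×28×25×450, 2.4×22×25×450) = 378 kN/bolt; interior L_c = 83 − 24 = 59, R_n = 594 kN/bolt. φR_n = 0.75 × (2×378 + 2×594) = 1458.0 kN.
Tension rupture (net): A_n = (194 − 2×26)×25 = 3550 mm² (U = 1.0, A_e = A_n). φR_n = 0.75 × 450 × 3550 = 1198.1 kN.
Governing: min(534.8, 1458.0, 1198.1) = 534.8 kN → bolt shear.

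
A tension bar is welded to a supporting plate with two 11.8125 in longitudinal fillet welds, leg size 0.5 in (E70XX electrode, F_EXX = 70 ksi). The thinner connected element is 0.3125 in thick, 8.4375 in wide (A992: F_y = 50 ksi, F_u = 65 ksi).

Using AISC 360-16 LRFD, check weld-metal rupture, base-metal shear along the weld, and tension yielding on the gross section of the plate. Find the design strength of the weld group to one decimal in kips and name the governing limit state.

118.7 kips (gross-section yield governs)

Weld metal: throat = 0.707×0.5 = 0.3535 in, L = 2×11.8125 = 23.625 in. φR_n = 0.75 × 0.6 × 70 × 0.3535 × 23.625 = 263.1 kips.
Base metal shear (0.3125 in plate): yield φR_n = 1.0×0.6×50×0.3125×23.625 = 221.5 kips; rupture φR_n = 0.75×0.6×65×0.3125×23.625 = 215.9 kips; take 215.9 kips (rupture).
Tension yield (gross): A_g = 8.4375×0.3125 = 2.6367 in². φR_n = 0.90 × 50 × 2.6367 = 118.7 kips.
Governing: min(263.1, 215.9, 118.7) = 118.7 kips → gross-section yield.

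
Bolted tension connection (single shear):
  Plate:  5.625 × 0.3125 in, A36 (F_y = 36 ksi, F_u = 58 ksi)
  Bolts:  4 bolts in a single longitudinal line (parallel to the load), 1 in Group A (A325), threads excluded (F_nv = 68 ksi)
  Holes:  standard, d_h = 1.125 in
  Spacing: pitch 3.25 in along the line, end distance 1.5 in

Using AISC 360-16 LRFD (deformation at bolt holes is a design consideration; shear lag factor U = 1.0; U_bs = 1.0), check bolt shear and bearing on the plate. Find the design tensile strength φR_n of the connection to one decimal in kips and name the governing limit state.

Bolt shear: A_b = π(1)²/4 = 0.7854 in². φR_n = 0.75 × 68 × 0.7854 × 4 × 1 = 160.2 kips.
Bearing (0.3125 in plate, F_u = 58 ksi): end bolts L_c = 1.5 − 1.125/2 = 0.9375, R_n = min(1.2×0.9375×0.3125×58, 2.4×1×0.3125×58) = 20.391 kips/bolt; interior L_c = 3.25 − 1.125 = 2.125, R_n = 43.5 kips/bolt. φR_n = 0.75 × (1×20.391 + 3×43.5) = 113.2 kips.
Governing: min(160.2, 113.2) = 113.2 kips → bearing.

113.2 kips (bearing governs)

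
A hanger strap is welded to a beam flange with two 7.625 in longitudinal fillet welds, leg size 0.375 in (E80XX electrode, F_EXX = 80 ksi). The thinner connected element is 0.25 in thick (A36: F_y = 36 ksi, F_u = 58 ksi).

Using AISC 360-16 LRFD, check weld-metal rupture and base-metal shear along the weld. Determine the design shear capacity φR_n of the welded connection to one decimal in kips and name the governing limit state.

82.4 kips (base-metal shear governs)

Weld metal: throat = 0.707×0.375 = 0.26513 in, L = 2×7.625 = 15.25 in. φR_n = 0.75 × 0.6 × 80 × 0.26513 × 15.25 = 145.6 kips.
Base metal shear (0.25 in plate): yield φR_n = 1.0×0.6×36×0.25×15.25 = 82.4 kips; rupture φR_n = 0.75×0.6×58×0.25×15.25 = 99.5 kips; take 82.4 kips (yield).
Governing: min(145.6, 82.4) = 82.4 kips → base-metal shear.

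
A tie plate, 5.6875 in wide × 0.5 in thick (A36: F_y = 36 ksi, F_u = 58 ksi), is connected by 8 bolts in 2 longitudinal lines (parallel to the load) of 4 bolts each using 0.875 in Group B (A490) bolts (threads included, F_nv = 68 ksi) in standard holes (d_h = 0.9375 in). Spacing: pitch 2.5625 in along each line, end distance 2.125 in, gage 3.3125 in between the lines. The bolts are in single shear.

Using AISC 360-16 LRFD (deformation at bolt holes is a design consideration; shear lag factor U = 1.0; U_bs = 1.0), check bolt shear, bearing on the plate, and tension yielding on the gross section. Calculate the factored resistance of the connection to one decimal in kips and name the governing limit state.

Bolt shear: A_b = π(0.875)²/4 = 0.60132 in². φR_n = 0.75 × 68 × 0.60132 × 8 × 1 = 245.3 kips.
Bearing (0.5 in plate, F_u = 58 ksi): end bolts L_c = 2.125 − 0.9375/2 = 1.65625, R_n = min(1.2×1.65625×0.5×58, 2.4×0.875×0.5×58) = 57.638 kips/bolt; interior L_c = 2.5625 − 0.9375 = 1.625, R_n = 56.55 kips/bolt. φR_n = 0.75 × (2×57.638 + 6×56.55) = 340.9 kips.
Tension yield (gross): A_g = 5.6875×0.5 = 2.8438 in². φR_n = 0.90 × 36 × 2.8438 = 92.1 kips.
Governing: min(245.3, 340.9, 92.1) = 92.1 kips → gross-section yield.

92.1 kips (gross-section yield governs)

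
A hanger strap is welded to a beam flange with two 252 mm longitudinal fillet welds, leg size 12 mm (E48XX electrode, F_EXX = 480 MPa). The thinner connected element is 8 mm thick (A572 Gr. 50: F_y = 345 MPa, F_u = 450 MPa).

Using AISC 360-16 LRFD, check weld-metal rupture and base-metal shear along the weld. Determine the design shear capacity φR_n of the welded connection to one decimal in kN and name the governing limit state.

816.5 kN (base-metal shear governs)

Weld metal: throat = 0.707×12 = 8.484 mm, L = 2×252 = 504 mm. φR_n = 0.75 × 0.6 × 480 × 8.484 × 504 = 923.6 kN.
Base metal shear (8 mm plate): yield φR_n = 1.0×0.6×345×8×504 = 834.6 kN; rupture φR_n = 0.75×0.6×450×8×504 = 816.5 kN; take 816.5 kN (rupture).
Governing: min(923.6, 816.5) = 816.5 kN → base-metal shear.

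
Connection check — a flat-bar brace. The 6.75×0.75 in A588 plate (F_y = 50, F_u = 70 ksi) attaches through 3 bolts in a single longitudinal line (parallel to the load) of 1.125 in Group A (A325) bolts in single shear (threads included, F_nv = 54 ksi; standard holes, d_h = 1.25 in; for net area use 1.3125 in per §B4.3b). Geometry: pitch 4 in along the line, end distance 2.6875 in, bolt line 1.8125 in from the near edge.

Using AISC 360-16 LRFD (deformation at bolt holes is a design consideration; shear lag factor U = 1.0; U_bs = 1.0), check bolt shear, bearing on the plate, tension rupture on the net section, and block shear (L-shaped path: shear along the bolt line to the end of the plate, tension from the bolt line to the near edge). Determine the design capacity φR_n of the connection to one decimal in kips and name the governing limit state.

120.8 kips (bolt shear governs)

Bolt shear: A_b = π(1.125)²/4 = 0.99402 in². φR_n = 0.75 × 54 × 0.99402 × 3 × 1 = 120.8 kips.
Bearing (0.75 in plate, F_u = 70 ksi): end bolts L_c = 2.6875 − 1.25/2 = 2.0625, R_n = min(1.2×2.0625×0.75×70, 2.4×1.125×0.75×70) = 129.94 kips/bolt; interior L_c = 4 − 1.25 = 2.75, R_n = 141.75 kips/bolt. φR_n = 0.75 × (1×129.94 + 2×141.75) = 310.1 kips.
Tension rupture (net): A_n = (6.75 − 1×1.3125)×0.75 = 4.0781 in² (U = 1.0, A_e = A_n). φR_n = 0.75 × 70 × 4.0781 = 214.1 kips.
Block shear: shear path 1×[2.6875+2×4] = 1×10.6875 in, A_gv = 8.0156, A_nv = 1×(10.6875 − 2.5×1.3125)×0.75 = 5.5547 in²; tension to near edge: (1.8125 − 0.5×1.3125)×0.75 = 0.86719 in². R_n = min(0.6×70×5.5547, 0.6×50×8.0156) + 1.0×70×0.86719 = min(233.3, 240.47) + 60.703 = 294 kips. φR_n = 0.75 × 294 = 220.5 kips.
Governing: min(120.8, 310.1, 214.1, 220.5) = 120.8 kips → bolt shear.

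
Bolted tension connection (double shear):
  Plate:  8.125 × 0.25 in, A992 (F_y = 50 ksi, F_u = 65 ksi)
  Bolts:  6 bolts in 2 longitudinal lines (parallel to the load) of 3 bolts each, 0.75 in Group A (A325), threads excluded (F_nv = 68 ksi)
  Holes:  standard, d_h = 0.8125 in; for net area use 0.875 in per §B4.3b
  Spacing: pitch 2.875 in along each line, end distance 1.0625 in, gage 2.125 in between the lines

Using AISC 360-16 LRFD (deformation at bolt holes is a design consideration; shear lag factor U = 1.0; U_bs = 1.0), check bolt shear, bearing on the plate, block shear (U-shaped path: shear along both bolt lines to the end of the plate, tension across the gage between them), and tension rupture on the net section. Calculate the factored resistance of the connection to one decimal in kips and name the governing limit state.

Bolt shear: A_b = π(0.75)²/4 = 0.44179 in². φR_n = 0.75 × 68 × 0.44179 × 6 × 2 = 270.4 kips.
Bearing (0.25 in plate, F_u = 65 ksi): end bolts L_c = 1.0625 − 0.8125/2 = 0.65625, R_n = min(1.2×0.65625×0.25×65, 2.4×0.75×0.25×65) = 12.797 kips/bolt; interior L_c = 2.875 − 0.8125 = 2.0625, R_n = 29.25 kips/bolt. φR_n = 0.75 × (2×12.797 + 4×29.25) = 106.9 kips.
Block shear: shear path 2×[1.0625+2×2.875] = 2×6.8125 in, A_gv = 3.4063, A_nv = 2×(6.8125 − 2.5×0.875)×0.25 = 2.3125 in²; tension across gage: (2.125 − 1×0.875)×0.25 = 0.3125 in². R_n = min(0.6×65×2.3125, 0.6×50×3.4063) + 1.0×65×0.3125 = min(90.188, 102.19) + 20.313 = 110.5 kips. φR_n = 0.75 × 110.5 = 82.9 kips.
Tension rupture (net): A_n = (8.125 − 2×0.875)×0.25 = 1.5938 in² (U = 1.0, A_e = A_n). φR_n = 0.75 × 65 × 1.5938 = 77.7 kips.
Governing: min(270.4, 106.9, 82.9, 77.7) = 77.7 kips → net-section rupture.

77.7 kips (net-section rupture governs)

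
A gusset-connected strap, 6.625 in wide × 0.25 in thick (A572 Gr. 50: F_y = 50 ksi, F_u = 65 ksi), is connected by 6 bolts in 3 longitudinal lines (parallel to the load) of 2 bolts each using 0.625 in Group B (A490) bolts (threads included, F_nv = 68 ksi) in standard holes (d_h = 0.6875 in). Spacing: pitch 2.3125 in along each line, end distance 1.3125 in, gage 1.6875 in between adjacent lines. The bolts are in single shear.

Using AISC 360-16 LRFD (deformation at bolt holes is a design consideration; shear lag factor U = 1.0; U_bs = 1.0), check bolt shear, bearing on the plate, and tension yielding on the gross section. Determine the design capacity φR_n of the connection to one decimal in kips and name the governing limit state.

Bolt shear: A_b = π(0.625)²/4 = 0.3068 in². φR_n = 0.75 × 68 × 0.3068 × 6 × 1 = 93.9 kips.
Bearing (0.25 in plate, F_u = 65 ksi): end bolts L_c = 1.3125 − 0.6875/2 = 0.96875, R_n = min(1.2×0.96875×0.25×65, 2.4×0.625×0.25×65) = 18.891 kips/bolt; interior L_c = 2.3125 − 0.6875 = 1.625, R_n = 24.375 kips/bolt. φR_n = 0.75 × (3×18.891 + 3×24.375) = 97.3 kips.
Tension yield (gross): A_g = 6.625×0.25 = 1.6563 in². φR_n = 0.90 × 50 × 1.6563 = 74.5 kips.
Governing: min(93.9, 97.3, 74.5) = 74.5 kips → gross-section yield.

74.5 kips (gross-section yield governs)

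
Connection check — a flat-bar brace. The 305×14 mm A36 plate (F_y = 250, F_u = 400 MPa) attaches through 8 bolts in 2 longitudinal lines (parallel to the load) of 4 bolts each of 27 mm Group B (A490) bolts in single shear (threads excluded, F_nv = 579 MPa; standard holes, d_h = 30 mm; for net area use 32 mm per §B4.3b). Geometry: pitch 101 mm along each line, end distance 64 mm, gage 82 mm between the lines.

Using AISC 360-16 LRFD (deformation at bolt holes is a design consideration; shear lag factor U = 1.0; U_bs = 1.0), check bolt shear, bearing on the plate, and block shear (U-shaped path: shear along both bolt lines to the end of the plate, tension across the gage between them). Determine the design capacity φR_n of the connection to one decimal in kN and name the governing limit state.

1366.1 kN (block shear governs)

Bolt shear: A_b = π(27)²/4 = 572.56 mm². φR_n = 0.75 × 579 × 572.56 × 8 × 1 = 1989.1 kN.
Bearing (14 mm plate, F_u = 400 MPa): end bolts L_c = 64 − 30/2 = 49, R_n = min(1.2×49×14×400, 2.4×27×14×400) = 329.28 kN/bolt; interior L_c = 101 − 30 = 71, R_n = 362.88 kN/bolt. φR_n = 0.75 × (2×329.28 + 6×362.88) = 2126.9 kN.
Block shear: shear path 2×[64+3×101] = 2×367 mm, A_gv = 10276, A_nv = 2×(367 − 3.5×32)×14 = 7140 mm²; tension across gage: (82 − 1×32)×14 = 700 mm². R_n = min(0.6×400×7140, 0.6×250×10276) + 1.0×400×700 = min(1713.6, 1541.4) + 280 = 1821.4 kN. φR_n = 0.75 × 1821.4 = 1366.1 kN.
Governing: min(1989.1, 2126.9, 1366.1) = 1366.1 kN → block shear.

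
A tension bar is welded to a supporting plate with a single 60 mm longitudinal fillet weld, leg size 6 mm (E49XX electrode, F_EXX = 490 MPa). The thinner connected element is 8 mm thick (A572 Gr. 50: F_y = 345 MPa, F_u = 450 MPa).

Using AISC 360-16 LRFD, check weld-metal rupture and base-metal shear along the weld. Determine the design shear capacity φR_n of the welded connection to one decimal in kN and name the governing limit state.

56.1 kN (weld metal governs)

Weld metal: throat = 0.707×6 = 4.242 mm, L = 60 mm. φR_n = 0.75 × 0.6 × 490 × 4.242 × 60 = 56.1 kN.
Base metal shear (8 mm plate): yield φR_n = 1.0×0.6×345×8×60 = 99.4 kN; rupture φR_n = 0.75×0.6×450×8×60 = 97.2 kN; take 97.2 kN (rupture).
Governing: min(56.1, 97.2) = 56.1 kN → weld metal.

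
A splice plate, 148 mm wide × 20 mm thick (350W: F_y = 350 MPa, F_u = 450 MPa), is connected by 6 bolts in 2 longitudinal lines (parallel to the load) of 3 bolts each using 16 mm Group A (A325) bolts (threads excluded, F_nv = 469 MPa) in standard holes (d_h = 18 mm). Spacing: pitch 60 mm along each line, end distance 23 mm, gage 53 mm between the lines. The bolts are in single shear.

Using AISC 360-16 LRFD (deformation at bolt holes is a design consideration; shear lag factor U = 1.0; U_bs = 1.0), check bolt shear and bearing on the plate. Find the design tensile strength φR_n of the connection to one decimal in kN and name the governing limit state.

424.3 kN (bolt shear governs)

Bolt shear: A_b = π(16)²/4 = 201.06 mm². φR_n = 0.75 × 469 × 201.06 × 6 × 1 = 424.3 kN.
Bearing (20 mm plate, F_u = 450 MPa): end bolts L_c = 23 − 18/2 = 14, R_n = min(1.2×14×20×450, 2.4×16×20×450) = 151.2 kN/bolt; interior L_c = 60 − 18 = 42, R_n = 345.6 kN/bolt. φR_n = 0.75 × (2×151.2 + 4×345.6) = 1263.6 kN.
Governing: min(424.3, 1263.6) = 424.3 kN → bolt shear.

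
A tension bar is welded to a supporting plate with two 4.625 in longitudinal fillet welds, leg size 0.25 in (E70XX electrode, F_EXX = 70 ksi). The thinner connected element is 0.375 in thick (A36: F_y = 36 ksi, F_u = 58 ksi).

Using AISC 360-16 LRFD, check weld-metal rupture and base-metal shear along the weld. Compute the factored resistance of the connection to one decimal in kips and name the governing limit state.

51.5 kips (weld metal governs)

Weld metal: throat = 0.707×0.25 = 0.17675 in, L = 2×4.625 = 9.25 in. φR_n = 0.75 × 0.6 × 70 × 0.17675 × 9.25 = 51.5 kips.
Base metal shear (0.375 in plate): yield φR_n = 1.0×0.6×36×0.375×9.25 = 74.9 kips; rupture φR_n = 0.75×0.6×58×0.375×9.25 = 90.5 kips; take 74.9 kips (yield).
Governing: min(51.5, 74.9) = 51.5 kips → weld metal.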